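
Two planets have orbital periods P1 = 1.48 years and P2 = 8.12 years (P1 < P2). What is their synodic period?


1/P_syn = |1/P1 - 1/P2| = |1/1.48 - 1/8.12| => P_syn = 1.8099

1.8099 years


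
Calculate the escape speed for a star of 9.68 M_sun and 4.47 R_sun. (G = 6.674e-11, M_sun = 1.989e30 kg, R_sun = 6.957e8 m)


M = 9.68 * 1.989e30 kg = 1.925352e+31 kg; R = 4.47 * 6.957e8 m = 3.109779e+09 m. v_esc = sqrt(2GM/R) = sqrt(2 * 6.674e-11 * 1.925352e+31 / 3.109779e+09) = 909072.2607

909072.2607 m/s


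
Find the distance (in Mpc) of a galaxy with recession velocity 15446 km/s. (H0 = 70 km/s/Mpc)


d = v / H0 = 15446 / 70 = 220.6571

220.6571 Mpc


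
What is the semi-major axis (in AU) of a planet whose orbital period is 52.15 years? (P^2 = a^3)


a = P^(2/3) = 52.15^(2/3) = 13.9584

13.9584 AU


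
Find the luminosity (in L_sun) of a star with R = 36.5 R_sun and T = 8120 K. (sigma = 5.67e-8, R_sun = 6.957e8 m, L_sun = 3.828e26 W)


R = 36.5 * 6.957e8 m = 2.539305e+10 m. L = 4*pi*R^2*sigma*T^4 = 4*pi*(2.539305e+10)^2 * 5.67e-8 * 8120^4 = 1.997315975e+30 W. L/L_sun = 1.997315975e+30 / 3.828e26 = 5217.6488

5217.6488 L_sun


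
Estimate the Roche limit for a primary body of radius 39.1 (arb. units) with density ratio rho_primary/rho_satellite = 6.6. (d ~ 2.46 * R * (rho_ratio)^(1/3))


d_Roche = 2.46 * 39.1 * 6.6^(1/3) = 180.4235

180.4235


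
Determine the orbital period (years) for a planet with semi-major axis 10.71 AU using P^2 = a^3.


P = a^(3/2) = 10.71^1.5 = 35.0497

35.0497 years


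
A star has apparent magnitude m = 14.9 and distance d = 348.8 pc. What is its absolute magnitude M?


M = m - 5*log10(d) + 5 = 14.9 - 5*log10(348.8) + 5 = 7.1871

7.1871


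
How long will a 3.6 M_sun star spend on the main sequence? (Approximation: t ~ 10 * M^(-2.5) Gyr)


t = 10 * M^(-2.5) = 10 * 3.6^(-2.5) = 0.4067

0.4067 Gyr


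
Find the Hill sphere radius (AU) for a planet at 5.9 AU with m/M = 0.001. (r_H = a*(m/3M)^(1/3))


r_H = a * (m/3M)^(1/3) = 5.9 * (0.001/3)^(1/3) = 0.4091

0.4091 AU


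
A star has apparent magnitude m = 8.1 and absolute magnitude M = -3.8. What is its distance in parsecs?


d = 10^((m - M + 5)/5) = 10^((8.1 - -3.8 + 5)/5) = 2398.8329

2398.8329 pc


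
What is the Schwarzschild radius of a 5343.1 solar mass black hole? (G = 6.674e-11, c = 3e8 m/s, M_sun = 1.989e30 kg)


M = 5343.1 * 1.989e30 kg = 1.06274259e+34 kg. rs = 2GM/c^2 = 2 * 6.674e-11 * 1.06274259e+34 / (3e8)^2 = 1.576e+07

1.576e+07 m


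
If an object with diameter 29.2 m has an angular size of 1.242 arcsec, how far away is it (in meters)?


D = size / theta_rad, theta_rad = 1.242 * pi/(180*3600) = 6.021e-06, D = 4.849e+06

4.849e+06 m


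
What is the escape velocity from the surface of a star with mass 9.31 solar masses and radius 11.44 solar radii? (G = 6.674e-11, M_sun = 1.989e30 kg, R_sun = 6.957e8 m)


M = 9.31 * 1.989e30 kg = 1.851759e+31 kg; R = 11.44 * 6.957e8 m = 7.958808e+09 m. v_esc = sqrt(2GM/R) = sqrt(2 * 6.674e-11 * 1.851759e+31 / 7.958808e+09) = 557283.6699

557283.6699 m/s


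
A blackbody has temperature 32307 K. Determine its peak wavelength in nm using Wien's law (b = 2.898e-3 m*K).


lam_max = b / T = 2.898e-3 / 32307 = 8.970e-08 m = 89.7019 nm

89.7019 nm


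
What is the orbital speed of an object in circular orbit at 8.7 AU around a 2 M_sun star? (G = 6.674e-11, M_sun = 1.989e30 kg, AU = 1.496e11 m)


v = sqrt(GM/r) = sqrt(6.674e-11 * 3.978e+30 / 1.302e+12) = 14282.363

14282.363 m/s


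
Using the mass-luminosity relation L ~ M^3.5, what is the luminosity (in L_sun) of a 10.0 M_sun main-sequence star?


L/L_sun = (M/M_sun)^3.5 = 10.0^3.5 = 3162.2777

3162.2777 L_sun


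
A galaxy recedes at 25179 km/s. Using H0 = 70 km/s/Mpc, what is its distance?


d = v / H0 = 25179 / 70 = 359.7

359.7 Mpc


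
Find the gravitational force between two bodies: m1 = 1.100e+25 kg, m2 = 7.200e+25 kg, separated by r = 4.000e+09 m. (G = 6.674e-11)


F = G*m1*m2/r^2 = 6.674e-11 * 1.100e+25 * 7.200e+25 / (4.000e+09)^2 = 6.674e-11 * 7.920e+50 / 1.600e+19 = 3.304e+21

3.304e+21 N


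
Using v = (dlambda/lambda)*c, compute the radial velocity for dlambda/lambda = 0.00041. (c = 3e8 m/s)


v = (dlambda/lambda) * c = 0.00041 * 3e8 = 123000.0

123000.0 m/s


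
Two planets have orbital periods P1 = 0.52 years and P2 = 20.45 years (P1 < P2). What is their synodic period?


1/P_syn = |1/P1 - 1/P2| = |1/0.52 - 1/20.45| => P_syn = 0.5336

0.5336 years


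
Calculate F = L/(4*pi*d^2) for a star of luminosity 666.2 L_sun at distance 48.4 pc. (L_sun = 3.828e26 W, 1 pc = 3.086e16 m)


F = L / (4*pi*d^2) = 2.550e+29 / (4*pi*(1.494e+18)^2) = 9.097e-09

9.097e-09 W/m^2


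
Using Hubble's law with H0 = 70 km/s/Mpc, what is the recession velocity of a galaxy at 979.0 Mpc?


v = H0 * d = 70 * 979.0 = 68530.0

68530.0 km/s


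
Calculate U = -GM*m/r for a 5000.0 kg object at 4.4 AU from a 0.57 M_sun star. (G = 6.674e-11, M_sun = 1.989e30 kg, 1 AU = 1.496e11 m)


M = 0.57 * 1.989e30 kg = 1.13373e+30 kg; r = 4.4 AU * 1.496e11 m/AU = 6.5824e+11 m. U = -GM*m/r = -(6.674e-11 * 1.13373e+30 * 5000.0) / 6.5824e+11 = -5.748e+11

-5.748e+11 J


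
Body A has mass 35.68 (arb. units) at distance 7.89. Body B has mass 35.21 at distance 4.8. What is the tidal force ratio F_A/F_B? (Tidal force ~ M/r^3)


Ratio = (M1/r1^3) / (M2/r2^3) = (35.68/7.89^3) / (35.21/4.8^3) = 0.2282

0.2282


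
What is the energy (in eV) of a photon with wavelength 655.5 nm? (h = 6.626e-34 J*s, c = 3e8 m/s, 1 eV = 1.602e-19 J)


E = hc/lambda = 6.626e-34 * 3e8 / 6.555e-07 = 3.032e-19 J = 1.8929 eV

1.8929 eV


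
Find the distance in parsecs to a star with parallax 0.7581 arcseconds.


d = 1/p = 1/0.7581 = 1.3191

1.3191 pc


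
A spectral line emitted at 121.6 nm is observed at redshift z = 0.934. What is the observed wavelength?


lam_obs = lam_emit * (1 + z) = 121.6 * (1 + 0.934) = 235.1744

235.1744 nm


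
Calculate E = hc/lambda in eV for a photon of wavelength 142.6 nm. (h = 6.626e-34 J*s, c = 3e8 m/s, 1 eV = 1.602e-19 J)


E = hc/lambda = 6.626e-34 * 3e8 / 1.426e-07 = 1.394e-18 J = 8.7014 eV

8.7014 eV


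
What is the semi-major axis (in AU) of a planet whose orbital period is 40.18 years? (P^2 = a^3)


a = P^(2/3) = 40.18^(2/3) = 11.7311

11.7311 AU


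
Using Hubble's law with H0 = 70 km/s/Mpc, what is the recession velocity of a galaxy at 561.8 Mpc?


v = H0 * d = 70 * 561.8 = 39326.0

39326.0 km/s


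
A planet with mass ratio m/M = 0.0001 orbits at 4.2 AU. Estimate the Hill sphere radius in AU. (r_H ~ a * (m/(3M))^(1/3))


r_H = a * (m/3M)^(1/3) = 4.2 * (0.0001/3)^(1/3) = 0.1352

0.1352 AU


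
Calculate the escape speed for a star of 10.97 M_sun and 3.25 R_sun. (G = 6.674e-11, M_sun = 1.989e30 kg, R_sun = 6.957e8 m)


M = 10.97 * 1.989e30 kg = 2.181933e+31 kg; R = 3.25 * 6.957e8 m = 2.261025e+09 m. v_esc = sqrt(2GM/R) = sqrt(2 * 6.674e-11 * 2.181933e+31 / 2.261025e+09) = 1.135e+06

1.135e+06 m/s


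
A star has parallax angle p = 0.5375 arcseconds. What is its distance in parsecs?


d = 1/p = 1/0.5375 = 1.8605

1.8605 pc


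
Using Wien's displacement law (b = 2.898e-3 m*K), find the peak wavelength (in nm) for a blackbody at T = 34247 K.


lam_max = b / T = 2.898e-3 / 34247 = 8.462e-08 m = 84.6206 nm

84.6206 nm


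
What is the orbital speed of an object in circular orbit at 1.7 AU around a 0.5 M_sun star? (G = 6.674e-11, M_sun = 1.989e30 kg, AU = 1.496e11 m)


v = sqrt(GM/r) = sqrt(6.674e-11 * 9.945e+29 / 2.543e+11) = 16154.9358

16154.9358 m/s


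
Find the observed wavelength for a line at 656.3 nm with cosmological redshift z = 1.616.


lam_obs = lam_emit * (1 + z) = 656.3 * (1 + 1.616) = 1716.8808

1716.8808 nm


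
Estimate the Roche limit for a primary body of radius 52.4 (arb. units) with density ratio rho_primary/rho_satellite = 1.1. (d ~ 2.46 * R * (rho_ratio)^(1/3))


d_Roche = 2.46 * 52.4 * 1.1^(1/3) = 133.065

133.065


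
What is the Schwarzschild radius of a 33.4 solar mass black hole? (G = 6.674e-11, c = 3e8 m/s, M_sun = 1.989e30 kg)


M = 33.4 * 1.989e30 kg = 6.64326e+31 kg. rs = 2GM/c^2 = 2 * 6.674e-11 * 6.64326e+31 / (3e8)^2 = 98526.9272

98526.9272 m


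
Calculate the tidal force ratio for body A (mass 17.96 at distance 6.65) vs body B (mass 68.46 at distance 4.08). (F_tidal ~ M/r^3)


Ratio = (M1/r1^3) / (M2/r2^3) = (17.96/6.65^3) / (68.46/4.08^3) = 0.0606

0.0606


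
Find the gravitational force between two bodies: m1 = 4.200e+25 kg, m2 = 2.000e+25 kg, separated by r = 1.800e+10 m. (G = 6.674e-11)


F = G*m1*m2/r^2 = 6.674e-11 * 4.200e+25 * 2.000e+25 / (1.800e+10)^2 = 6.674e-11 * 8.400e+50 / 3.240e+20 = 1.730e+20

1.730e+20 N


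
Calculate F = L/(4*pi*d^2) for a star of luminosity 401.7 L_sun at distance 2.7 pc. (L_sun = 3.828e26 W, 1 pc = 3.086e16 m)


F = L / (4*pi*d^2) = 1.538e+29 / (4*pi*(8.332e+16)^2) = 1.763e-06

1.763e-06 W/m^2


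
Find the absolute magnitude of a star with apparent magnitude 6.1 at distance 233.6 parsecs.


M = m - 5*log10(d) + 5 = 6.1 - 5*log10(233.6) + 5 = -0.7424

-0.7424


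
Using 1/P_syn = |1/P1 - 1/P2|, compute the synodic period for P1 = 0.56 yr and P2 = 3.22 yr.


1/P_syn = |1/P1 - 1/P2| = |1/0.56 - 1/3.22| => P_syn = 0.6779

0.6779 years


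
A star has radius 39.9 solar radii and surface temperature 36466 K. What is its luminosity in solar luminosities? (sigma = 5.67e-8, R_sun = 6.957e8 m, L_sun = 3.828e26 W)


R = 39.9 * 6.957e8 m = 2.775843e+10 m. L = 4*pi*R^2*sigma*T^4 = 4*pi*(2.775843e+10)^2 * 5.67e-8 * 36466^4 = 9.708122138e+32 W. L/L_sun = 9.708122138e+32 / 3.828e26 = 2.536e+06

2.536e+06 L_sun


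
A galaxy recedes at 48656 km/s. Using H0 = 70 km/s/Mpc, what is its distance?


d = v / H0 = 48656 / 70 = 695.0857

695.0857 Mpc


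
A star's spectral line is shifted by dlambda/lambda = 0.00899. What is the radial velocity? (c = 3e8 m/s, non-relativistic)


v = (dlambda/lambda) * c = 0.00899 * 3e8 = 2.697e+06

2.697e+06 m/s


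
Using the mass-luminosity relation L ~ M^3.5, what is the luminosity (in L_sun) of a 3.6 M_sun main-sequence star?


L/L_sun = (M/M_sun)^3.5 = 3.6^3.5 = 88.5235

88.5235 L_sun


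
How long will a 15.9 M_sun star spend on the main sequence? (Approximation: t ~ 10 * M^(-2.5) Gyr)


t = 10 * M^(-2.5) = 10 * 15.9^(-2.5) = 0.0099

0.0099 Gyr


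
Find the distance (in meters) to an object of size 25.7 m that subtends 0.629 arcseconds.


D = size / theta_rad, theta_rad = 0.629 * pi/(180*3600) = 3.049e-06, D = 8.428e+06

8.428e+06 m


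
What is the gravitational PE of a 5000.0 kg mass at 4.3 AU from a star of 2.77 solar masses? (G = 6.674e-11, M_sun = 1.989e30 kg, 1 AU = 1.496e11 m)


M = 2.77 * 1.989e30 kg = 5.50953e+30 kg; r = 4.3 AU * 1.496e11 m/AU = 6.4328e+11 m. U = -GM*m/r = -(6.674e-11 * 5.50953e+30 * 5000.0) / 6.4328e+11 = -2.858e+12

-2.858e+12 J


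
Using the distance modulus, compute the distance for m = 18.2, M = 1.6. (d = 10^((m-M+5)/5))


d = 10^((m - M + 5)/5) = 10^((18.2 - 1.6 + 5)/5) = 20892.9613

20892.9613 pc


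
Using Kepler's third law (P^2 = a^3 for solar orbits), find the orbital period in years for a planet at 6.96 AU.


P = a^(3/2) = 6.96^1.5 = 18.3617

18.3617 years


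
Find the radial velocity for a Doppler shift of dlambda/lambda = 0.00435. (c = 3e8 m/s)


v = (dlambda/lambda) * c = 0.00435 * 3e8 = 1.305e+06

1.305e+06 m/s


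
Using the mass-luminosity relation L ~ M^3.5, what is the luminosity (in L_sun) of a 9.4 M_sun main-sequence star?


L/L_sun = (M/M_sun)^3.5 = 9.4^3.5 = 2546.5223

2546.5223 L_sun


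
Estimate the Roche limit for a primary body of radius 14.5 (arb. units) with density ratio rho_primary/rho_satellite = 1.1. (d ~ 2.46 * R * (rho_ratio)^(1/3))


d_Roche = 2.46 * 14.5 * 1.1^(1/3) = 36.8214

36.8214


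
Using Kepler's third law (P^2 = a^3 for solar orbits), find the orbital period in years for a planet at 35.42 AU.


P = a^(3/2) = 35.42^1.5 = 210.8011

210.8011 years


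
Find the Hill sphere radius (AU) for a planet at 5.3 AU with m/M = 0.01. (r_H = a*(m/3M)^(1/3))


r_H = a * (m/3M)^(1/3) = 5.3 * (0.01/3)^(1/3) = 0.7917

0.7917 AU


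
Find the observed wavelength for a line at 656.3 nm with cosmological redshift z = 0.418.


lam_obs = lam_emit * (1 + z) = 656.3 * (1 + 0.418) = 930.6334

930.6334 nm


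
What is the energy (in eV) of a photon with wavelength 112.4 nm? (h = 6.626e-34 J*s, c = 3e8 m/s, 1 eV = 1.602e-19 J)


E = hc/lambda = 6.626e-34 * 3e8 / 1.124e-07 = 1.769e-18 J = 11.0394 eV

11.0394 eV


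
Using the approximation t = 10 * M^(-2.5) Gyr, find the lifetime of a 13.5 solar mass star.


t = 10 * M^(-2.5) = 10 * 13.5^(-2.5) = 0.0149

0.0149 Gyr


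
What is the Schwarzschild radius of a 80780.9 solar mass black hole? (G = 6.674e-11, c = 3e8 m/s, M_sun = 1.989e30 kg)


M = 80780.9 * 1.989e30 kg = 1.606732101e+35 kg. rs = 2GM/c^2 = 2 * 6.674e-11 * 1.606732101e+35 / (3e8)^2 = 2.383e+08

2.383e+08 m


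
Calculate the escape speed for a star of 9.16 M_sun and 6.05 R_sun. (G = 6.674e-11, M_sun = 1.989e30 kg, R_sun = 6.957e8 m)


M = 9.16 * 1.989e30 kg = 1.821924e+31 kg; R = 6.05 * 6.957e8 m = 4.208985e+09 m. v_esc = sqrt(2GM/R) = sqrt(2 * 6.674e-11 * 1.821924e+31 / 4.208985e+09) = 760124.1633

760124.1633 m/s


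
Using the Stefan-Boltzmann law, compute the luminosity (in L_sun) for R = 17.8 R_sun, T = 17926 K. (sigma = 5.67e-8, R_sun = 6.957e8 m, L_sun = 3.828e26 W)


R = 17.8 * 6.957e8 m = 1.238346e+10 m. L = 4*pi*R^2*sigma*T^4 = 4*pi*(1.238346e+10)^2 * 5.67e-8 * 17926^4 = 1.128263406e+31 W. L/L_sun = 1.128263406e+31 / 3.828e26 = 29473.9657

29473.9657 L_sun


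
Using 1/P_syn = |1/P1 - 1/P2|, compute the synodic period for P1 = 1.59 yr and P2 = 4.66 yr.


1/P_syn = |1/P1 - 1/P2| = |1/1.59 - 1/4.66| => P_syn = 2.4135

2.4135 years


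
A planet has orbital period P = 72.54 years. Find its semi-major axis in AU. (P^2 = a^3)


a = P^(2/3) = 72.54^(2/3) = 17.3934

17.3934 AU


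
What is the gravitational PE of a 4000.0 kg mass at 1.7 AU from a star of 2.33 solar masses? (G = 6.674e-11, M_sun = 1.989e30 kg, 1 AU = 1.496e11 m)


M = 2.33 * 1.989e30 kg = 4.63437e+30 kg; r = 1.7 AU * 1.496e11 m/AU = 2.5432e+11 m. U = -GM*m/r = -(6.674e-11 * 4.63437e+30 * 4000.0) / 2.5432e+11 = -4.865e+12

-4.865e+12 J


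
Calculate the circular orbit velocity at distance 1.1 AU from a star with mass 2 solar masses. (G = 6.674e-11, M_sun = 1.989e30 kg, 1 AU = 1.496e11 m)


v = sqrt(GM/r) = sqrt(6.674e-11 * 3.978e+30 / 1.646e+11) = 40166.4409

40166.4409 m/s


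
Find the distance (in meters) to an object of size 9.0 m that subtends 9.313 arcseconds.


D = size / theta_rad, theta_rad = 9.313 * pi/(180*3600) = 4.515e-05, D = 199332.466

199332.466 m


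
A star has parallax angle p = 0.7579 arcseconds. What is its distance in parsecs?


d = 1/p = 1/0.7579 = 1.3194

1.3194 pc


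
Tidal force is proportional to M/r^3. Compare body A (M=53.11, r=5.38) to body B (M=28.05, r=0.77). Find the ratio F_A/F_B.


Ratio = (M1/r1^3) / (M2/r2^3) = (53.11/5.38^3) / (28.05/0.77^3) = 0.0056

0.0056


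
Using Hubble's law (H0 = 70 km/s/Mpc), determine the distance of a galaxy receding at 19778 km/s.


d = v / H0 = 19778 / 70 = 282.5429

282.5429 Mpc


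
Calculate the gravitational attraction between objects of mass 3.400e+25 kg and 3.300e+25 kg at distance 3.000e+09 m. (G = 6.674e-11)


F = G*m1*m2/r^2 = 6.674e-11 * 3.400e+25 * 3.300e+25 / (3.000e+09)^2 = 6.674e-11 * 1.122e+51 / 9.000e+18 = 8.320e+21

8.320e+21 N


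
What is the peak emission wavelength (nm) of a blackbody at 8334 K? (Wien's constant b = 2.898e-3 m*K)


lam_max = b / T = 2.898e-3 / 8334 = 3.477e-07 m = 347.7322 nm

347.7322 nm


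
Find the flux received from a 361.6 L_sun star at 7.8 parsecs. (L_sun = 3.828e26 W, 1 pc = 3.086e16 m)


F = L / (4*pi*d^2) = 1.384e+29 / (4*pi*(2.407e+17)^2) = 1.901e-07

1.901e-07 W/m^2


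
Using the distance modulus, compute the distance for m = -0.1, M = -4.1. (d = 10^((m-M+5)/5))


d = 10^((m - M + 5)/5) = 10^((-0.1 - -4.1 + 5)/5) = 63.0957

63.0957 pc


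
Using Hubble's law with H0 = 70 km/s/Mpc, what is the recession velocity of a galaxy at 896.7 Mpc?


v = H0 * d = 70 * 896.7 = 62769.0

62769.0 km/s


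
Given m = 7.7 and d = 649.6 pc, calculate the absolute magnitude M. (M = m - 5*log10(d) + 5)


M = m - 5*log10(d) + 5 = 7.7 - 5*log10(649.6) + 5 = -1.3632

-1.3632


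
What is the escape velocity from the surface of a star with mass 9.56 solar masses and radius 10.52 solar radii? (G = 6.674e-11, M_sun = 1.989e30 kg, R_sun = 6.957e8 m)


M = 9.56 * 1.989e30 kg = 1.901484e+31 kg; R = 10.52 * 6.957e8 m = 7.318764e+09 m. v_esc = sqrt(2GM/R) = sqrt(2 * 6.674e-11 * 1.901484e+31 / 7.318764e+09) = 588891.8787

588891.8787 m/s


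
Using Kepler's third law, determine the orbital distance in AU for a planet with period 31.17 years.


a = P^(2/3) = 31.17^(2/3) = 9.9043

9.9043 AU


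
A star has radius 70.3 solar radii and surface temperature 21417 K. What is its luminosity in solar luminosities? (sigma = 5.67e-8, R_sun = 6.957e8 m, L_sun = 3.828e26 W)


R = 70.3 * 6.957e8 m = 4.890771e+10 m. L = 4*pi*R^2*sigma*T^4 = 4*pi*(4.890771e+10)^2 * 5.67e-8 * 21417^4 = 3.585767498e+32 W. L/L_sun = 3.585767498e+32 / 3.828e26 = 936720.872

936720.872 L_sun


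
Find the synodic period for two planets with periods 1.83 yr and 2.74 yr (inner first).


1/P_syn = |1/P1 - 1/P2| = |1/1.83 - 1/2.74| => P_syn = 5.5101

5.5101 years


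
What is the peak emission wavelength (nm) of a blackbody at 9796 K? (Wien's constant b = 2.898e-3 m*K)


lam_max = b / T = 2.898e-3 / 9796 = 2.958e-07 m = 295.835 nm

295.835 nm


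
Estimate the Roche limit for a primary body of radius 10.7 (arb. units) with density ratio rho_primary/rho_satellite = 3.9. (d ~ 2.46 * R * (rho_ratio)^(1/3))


d_Roche = 2.46 * 10.7 * 3.9^(1/3) = 41.4324

41.4324


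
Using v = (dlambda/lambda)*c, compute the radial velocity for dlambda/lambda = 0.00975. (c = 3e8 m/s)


v = (dlambda/lambda) * c = 0.00975 * 3e8 = 2.925e+06

2.925e+06 m/s


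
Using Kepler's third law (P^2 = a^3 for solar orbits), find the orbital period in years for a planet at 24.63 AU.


P = a^(3/2) = 24.63^1.5 = 122.2353

122.2353 years


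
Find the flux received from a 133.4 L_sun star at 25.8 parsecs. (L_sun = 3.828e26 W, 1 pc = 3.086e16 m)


F = L / (4*pi*d^2) = 5.107e+28 / (4*pi*(7.962e+17)^2) = 6.410e-09

6.410e-09 W/m^2


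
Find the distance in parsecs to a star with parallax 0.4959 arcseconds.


d = 1/p = 1/0.4959 = 2.0165

2.0165 pc


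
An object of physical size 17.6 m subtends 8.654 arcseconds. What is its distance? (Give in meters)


D = size / theta_rad, theta_rad = 8.654 * pi/(180*3600) = 4.196e-05, D = 419489.3217

419489.3217 m


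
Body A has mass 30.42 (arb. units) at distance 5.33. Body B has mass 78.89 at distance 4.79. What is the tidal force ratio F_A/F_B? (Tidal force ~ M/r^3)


Ratio = (M1/r1^3) / (M2/r2^3) = (30.42/5.33^3) / (78.89/4.79^3) = 0.2799

0.2799


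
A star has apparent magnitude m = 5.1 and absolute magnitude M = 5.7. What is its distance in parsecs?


d = 10^((m - M + 5)/5) = 10^((5.1 - 5.7 + 5)/5) = 7.5858

7.5858 pc


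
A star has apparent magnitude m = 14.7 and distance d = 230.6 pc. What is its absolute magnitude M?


M = m - 5*log10(d) + 5 = 14.7 - 5*log10(230.6) + 5 = 7.8857

7.8857


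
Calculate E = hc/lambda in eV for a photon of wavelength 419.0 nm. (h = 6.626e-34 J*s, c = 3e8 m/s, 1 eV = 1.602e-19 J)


E = hc/lambda = 6.626e-34 * 3e8 / 4.190e-07 = 4.744e-19 J = 2.9614 eV

2.9614 eV


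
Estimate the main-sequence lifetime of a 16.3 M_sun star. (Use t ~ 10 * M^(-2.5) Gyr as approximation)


t = 10 * M^(-2.5) = 10 * 16.3^(-2.5) = 0.0093

0.0093 Gyr


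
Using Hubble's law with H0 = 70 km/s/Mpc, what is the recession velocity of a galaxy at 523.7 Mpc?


v = H0 * d = 70 * 523.7 = 36659.0

36659.0 km/s


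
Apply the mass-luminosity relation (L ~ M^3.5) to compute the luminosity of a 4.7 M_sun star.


L/L_sun = (M/M_sun)^3.5 = 4.7^3.5 = 225.0829

225.0829 L_sun


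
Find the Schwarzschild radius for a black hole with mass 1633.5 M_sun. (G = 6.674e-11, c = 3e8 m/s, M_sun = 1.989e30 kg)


M = 1633.5 * 1.989e30 kg = 3.2490315e+33 kg. rs = 2GM/c^2 = 2 * 6.674e-11 * 3.2490315e+33 / (3e8)^2 = 4.819e+06

4.819e+06 m


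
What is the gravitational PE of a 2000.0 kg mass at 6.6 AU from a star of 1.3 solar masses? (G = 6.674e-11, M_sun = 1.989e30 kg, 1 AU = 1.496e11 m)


M = 1.3 * 1.989e30 kg = 2.5857e+30 kg; r = 6.6 AU * 1.496e11 m/AU = 9.8736e+11 m. U = -GM*m/r = -(6.674e-11 * 2.5857e+30 * 2000.0) / 9.8736e+11 = -3.496e+11

-3.496e+11 J


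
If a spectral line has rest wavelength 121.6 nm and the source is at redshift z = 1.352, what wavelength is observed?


lam_obs = lam_emit * (1 + z) = 121.6 * (1 + 1.352) = 286.0032

286.0032 nm


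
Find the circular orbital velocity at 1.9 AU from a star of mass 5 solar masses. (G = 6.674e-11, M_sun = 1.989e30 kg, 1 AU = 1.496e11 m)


v = sqrt(GM/r) = sqrt(6.674e-11 * 9.945e+30 / 2.842e+11) = 48322.8898

48322.8898 m/s


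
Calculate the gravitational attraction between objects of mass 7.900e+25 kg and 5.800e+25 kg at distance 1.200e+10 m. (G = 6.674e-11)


F = G*m1*m2/r^2 = 6.674e-11 * 7.900e+25 * 5.800e+25 / (1.200e+10)^2 = 6.674e-11 * 4.582e+51 / 1.440e+20 = 2.124e+21

2.124e+21 N


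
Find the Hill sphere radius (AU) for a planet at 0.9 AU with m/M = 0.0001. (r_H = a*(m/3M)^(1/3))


r_H = a * (m/3M)^(1/3) = 0.9 * (0.0001/3)^(1/3) = 0.029

0.029 AU


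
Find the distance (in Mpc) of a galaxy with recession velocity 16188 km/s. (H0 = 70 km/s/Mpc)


d = v / H0 = 16188 / 70 = 231.2571

231.2571 Mpc


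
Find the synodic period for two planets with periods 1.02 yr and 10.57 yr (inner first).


1/P_syn = |1/P1 - 1/P2| = |1/1.02 - 1/10.57| => P_syn = 1.1289

1.1289 years


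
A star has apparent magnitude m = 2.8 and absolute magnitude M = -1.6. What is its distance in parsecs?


d = 10^((m - M + 5)/5) = 10^((2.8 - -1.6 + 5)/5) = 75.8578

75.8578 pc


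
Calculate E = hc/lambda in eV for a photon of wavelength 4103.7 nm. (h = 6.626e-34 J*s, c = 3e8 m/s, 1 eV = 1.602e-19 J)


E = hc/lambda = 6.626e-34 * 3e8 / 4.104e-06 = 4.844e-20 J = 0.3024 eV

0.3024 eV


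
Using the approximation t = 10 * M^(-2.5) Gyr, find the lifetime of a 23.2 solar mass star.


t = 10 * M^(-2.5) = 10 * 23.2^(-2.5) = 0.0039

0.0039 Gyr


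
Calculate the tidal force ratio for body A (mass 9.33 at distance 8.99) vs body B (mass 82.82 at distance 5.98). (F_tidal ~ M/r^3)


Ratio = (M1/r1^3) / (M2/r2^3) = (9.33/8.99^3) / (82.82/5.98^3) = 0.0332

0.0332


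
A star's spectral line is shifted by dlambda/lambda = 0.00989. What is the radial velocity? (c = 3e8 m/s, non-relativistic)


v = (dlambda/lambda) * c = 0.00989 * 3e8 = 2.967e+06

2.967e+06 m/s


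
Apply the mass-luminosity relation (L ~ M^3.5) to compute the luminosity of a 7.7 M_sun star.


L/L_sun = (M/M_sun)^3.5 = 7.7^3.5 = 1266.8277

1266.8277 L_sun


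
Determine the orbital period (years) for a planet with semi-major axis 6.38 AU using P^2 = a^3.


P = a^(3/2) = 6.38^1.5 = 16.115

16.115 years


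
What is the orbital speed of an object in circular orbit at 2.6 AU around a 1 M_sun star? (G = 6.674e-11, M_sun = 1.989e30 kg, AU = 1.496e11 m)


v = sqrt(GM/r) = sqrt(6.674e-11 * 1.989e+30 / 3.890e+11) = 18473.8759

18473.8759 m/s


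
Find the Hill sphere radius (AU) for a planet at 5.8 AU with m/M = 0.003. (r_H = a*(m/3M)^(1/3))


r_H = a * (m/3M)^(1/3) = 5.8 * (0.003/3)^(1/3) = 0.58

0.58 AU


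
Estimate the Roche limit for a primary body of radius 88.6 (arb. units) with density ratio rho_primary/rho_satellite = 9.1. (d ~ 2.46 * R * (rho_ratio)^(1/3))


d_Roche = 2.46 * 88.6 * 9.1^(1/3) = 455.0397

455.0397


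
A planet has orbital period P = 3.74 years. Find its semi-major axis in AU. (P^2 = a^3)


a = P^(2/3) = 3.74^(2/3) = 2.4094

2.4094 AU


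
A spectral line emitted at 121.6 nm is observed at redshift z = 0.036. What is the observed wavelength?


lam_obs = lam_emit * (1 + z) = 121.6 * (1 + 0.036) = 125.9776

125.9776 nm


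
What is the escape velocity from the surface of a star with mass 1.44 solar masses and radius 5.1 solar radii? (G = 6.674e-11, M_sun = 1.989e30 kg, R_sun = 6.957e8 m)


M = 1.44 * 1.989e30 kg = 2.86416e+30 kg; R = 5.1 * 6.957e8 m = 3.54807e+09 m. v_esc = sqrt(2GM/R) = sqrt(2 * 6.674e-11 * 2.86416e+30 / 3.54807e+09) = 328254.4685

328254.4685 m/s


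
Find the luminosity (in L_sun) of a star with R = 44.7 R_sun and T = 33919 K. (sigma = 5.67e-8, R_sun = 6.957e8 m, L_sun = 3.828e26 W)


R = 44.7 * 6.957e8 m = 3.109779e+10 m. L = 4*pi*R^2*sigma*T^4 = 4*pi*(3.109779e+10)^2 * 5.67e-8 * 33919^4 = 9.120615249e+32 W. L/L_sun = 9.120615249e+32 / 3.828e26 = 2.383e+06

2.383e+06 L_sun


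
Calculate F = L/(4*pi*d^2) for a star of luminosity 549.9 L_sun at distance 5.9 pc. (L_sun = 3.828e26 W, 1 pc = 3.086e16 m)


F = L / (4*pi*d^2) = 2.105e+29 / (4*pi*(1.821e+17)^2) = 5.053e-07

5.053e-07 W/m^2


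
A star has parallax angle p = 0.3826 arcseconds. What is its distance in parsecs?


d = 1/p = 1/0.3826 = 2.6137

2.6137 pc


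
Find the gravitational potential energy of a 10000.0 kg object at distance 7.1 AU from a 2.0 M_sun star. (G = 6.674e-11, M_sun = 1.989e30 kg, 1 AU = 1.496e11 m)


M = 2.0 * 1.989e30 kg = 3.978e+30 kg; r = 7.1 AU * 1.496e11 m/AU = 1.06216e+12 m. U = -GM*m/r = -(6.674e-11 * 3.978e+30 * 10000.0) / 1.06216e+12 = -2.500e+12

-2.500e+12 J


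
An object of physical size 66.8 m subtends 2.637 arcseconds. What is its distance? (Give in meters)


D = size / theta_rad, theta_rad = 2.637 * pi/(180*3600) = 1.278e-05, D = 5.225e+06

5.225e+06 m


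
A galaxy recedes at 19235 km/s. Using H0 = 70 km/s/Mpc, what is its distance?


d = v / H0 = 19235 / 70 = 274.7857

274.7857 Mpc


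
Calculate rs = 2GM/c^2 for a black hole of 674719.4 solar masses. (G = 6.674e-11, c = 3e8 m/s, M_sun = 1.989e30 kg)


M = 674719.4 * 1.989e30 kg = 1.342016887e+36 kg. rs = 2GM/c^2 = 2 * 6.674e-11 * 1.342016887e+36 / (3e8)^2 = 1.990e+09

1.990e+09 m


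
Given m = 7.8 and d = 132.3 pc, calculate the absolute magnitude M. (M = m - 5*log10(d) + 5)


M = m - 5*log10(d) + 5 = 7.8 - 5*log10(132.3) + 5 = 2.1922

2.1922


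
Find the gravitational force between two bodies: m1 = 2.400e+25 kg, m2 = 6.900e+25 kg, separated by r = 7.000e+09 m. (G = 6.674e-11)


F = G*m1*m2/r^2 = 6.674e-11 * 2.400e+25 * 6.900e+25 / (7.000e+09)^2 = 6.674e-11 * 1.656e+51 / 4.900e+19 = 2.256e+21

2.256e+21 N


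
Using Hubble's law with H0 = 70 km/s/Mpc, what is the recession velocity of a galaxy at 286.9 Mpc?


v = H0 * d = 70 * 286.9 = 20083.0

20083.0 km/s


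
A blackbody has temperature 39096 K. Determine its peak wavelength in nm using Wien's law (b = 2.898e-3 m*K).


lam_max = b / T = 2.898e-3 / 39096 = 7.413e-08 m = 74.1252 nm

74.1252 nm


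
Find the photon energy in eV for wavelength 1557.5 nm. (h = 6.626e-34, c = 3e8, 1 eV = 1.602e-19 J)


E = hc/lambda = 6.626e-34 * 3e8 / 1.558e-06 = 1.276e-19 J = 0.7967 eV

0.7967 eV


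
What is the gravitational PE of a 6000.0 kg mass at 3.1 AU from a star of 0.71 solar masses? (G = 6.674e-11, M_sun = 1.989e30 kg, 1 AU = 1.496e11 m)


M = 0.71 * 1.989e30 kg = 1.41219e+30 kg; r = 3.1 AU * 1.496e11 m/AU = 4.6376e+11 m. U = -GM*m/r = -(6.674e-11 * 1.41219e+30 * 6000.0) / 4.6376e+11 = -1.219e+12

-1.219e+12 J


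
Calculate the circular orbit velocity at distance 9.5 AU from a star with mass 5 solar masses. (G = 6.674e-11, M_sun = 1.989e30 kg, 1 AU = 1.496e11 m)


v = sqrt(GM/r) = sqrt(6.674e-11 * 9.945e+30 / 1.421e+12) = 21610.6533

21610.6533 m/s


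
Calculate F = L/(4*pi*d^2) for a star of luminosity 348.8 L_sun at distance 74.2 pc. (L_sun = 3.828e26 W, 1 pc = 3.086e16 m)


F = L / (4*pi*d^2) = 1.335e+29 / (4*pi*(2.290e+18)^2) = 2.026e-09

2.026e-09 W/m^2


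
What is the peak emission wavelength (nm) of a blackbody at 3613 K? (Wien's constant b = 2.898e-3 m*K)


lam_max = b / T = 2.898e-3 / 3613 = 8.021e-07 m = 802.1035 nm

802.1035 nm


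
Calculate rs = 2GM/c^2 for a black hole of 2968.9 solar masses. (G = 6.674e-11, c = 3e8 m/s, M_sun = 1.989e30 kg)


M = 2968.9 * 1.989e30 kg = 5.9051421e+33 kg. rs = 2GM/c^2 = 2 * 6.674e-11 * 5.9051421e+33 / (3e8)^2 = 8.758e+06

8.758e+06 m


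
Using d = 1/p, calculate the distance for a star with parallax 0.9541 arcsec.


d = 1/p = 1/0.9541 = 1.0481

1.0481 pc


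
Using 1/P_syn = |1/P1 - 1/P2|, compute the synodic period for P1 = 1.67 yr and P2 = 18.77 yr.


1/P_syn = |1/P1 - 1/P2| = |1/1.67 - 1/18.77| => P_syn = 1.8331

1.8331 years


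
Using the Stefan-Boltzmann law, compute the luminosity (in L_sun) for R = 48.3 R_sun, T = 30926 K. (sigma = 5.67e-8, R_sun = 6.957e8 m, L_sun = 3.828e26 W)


R = 48.3 * 6.957e8 m = 3.360231e+10 m. L = 4*pi*R^2*sigma*T^4 = 4*pi*(3.360231e+10)^2 * 5.67e-8 * 30926^4 = 7.359125297e+32 W. L/L_sun = 7.359125297e+32 / 3.828e26 = 1.922e+06

1.922e+06 L_sun


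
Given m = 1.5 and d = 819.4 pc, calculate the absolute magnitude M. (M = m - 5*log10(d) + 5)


M = m - 5*log10(d) + 5 = 1.5 - 5*log10(819.4) + 5 = -8.0675

-8.0675


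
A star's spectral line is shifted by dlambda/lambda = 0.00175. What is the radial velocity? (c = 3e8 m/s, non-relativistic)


v = (dlambda/lambda) * c = 0.00175 * 3e8 = 525000.0

525000.0 m/s


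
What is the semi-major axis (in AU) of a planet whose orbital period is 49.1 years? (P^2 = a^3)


a = P^(2/3) = 49.1^(2/3) = 13.4087

13.4087 AU


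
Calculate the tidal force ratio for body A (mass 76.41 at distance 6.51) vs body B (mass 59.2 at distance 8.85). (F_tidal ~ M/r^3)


Ratio = (M1/r1^3) / (M2/r2^3) = (76.41/6.51^3) / (59.2/8.85^3) = 3.2428

3.2428


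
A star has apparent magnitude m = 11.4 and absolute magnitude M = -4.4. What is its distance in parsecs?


d = 10^((m - M + 5)/5) = 10^((11.4 - -4.4 + 5)/5) = 14454.3977

14454.3977 pc


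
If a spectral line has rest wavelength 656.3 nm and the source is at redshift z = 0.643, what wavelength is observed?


lam_obs = lam_emit * (1 + z) = 656.3 * (1 + 0.643) = 1078.3009

1078.3009 nm


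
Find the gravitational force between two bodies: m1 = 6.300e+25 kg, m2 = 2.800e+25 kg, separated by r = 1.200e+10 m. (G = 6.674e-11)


F = G*m1*m2/r^2 = 6.674e-11 * 6.300e+25 * 2.800e+25 / (1.200e+10)^2 = 6.674e-11 * 1.764e+51 / 1.440e+20 = 8.176e+20

8.176e+20 N


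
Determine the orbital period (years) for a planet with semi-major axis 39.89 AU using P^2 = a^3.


P = a^(3/2) = 39.89^1.5 = 251.9394

251.9394 years


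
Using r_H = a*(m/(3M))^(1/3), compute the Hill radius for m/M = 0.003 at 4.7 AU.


r_H = a * (m/3M)^(1/3) = 4.7 * (0.003/3)^(1/3) = 0.47

0.47 AU


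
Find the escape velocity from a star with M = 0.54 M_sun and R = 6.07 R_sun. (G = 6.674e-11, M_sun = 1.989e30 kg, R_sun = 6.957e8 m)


M = 0.54 * 1.989e30 kg = 1.07406e+30 kg; R = 6.07 * 6.957e8 m = 4.222899e+09 m. v_esc = sqrt(2GM/R) = sqrt(2 * 6.674e-11 * 1.07406e+30 / 4.222899e+09) = 184254.0418

184254.0418 m/s


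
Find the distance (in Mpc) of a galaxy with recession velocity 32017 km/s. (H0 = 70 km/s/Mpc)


d = v / H0 = 32017 / 70 = 457.3857

457.3857 Mpc


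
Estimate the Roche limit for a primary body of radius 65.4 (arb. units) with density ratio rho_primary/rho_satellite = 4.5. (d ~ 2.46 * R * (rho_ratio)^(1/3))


d_Roche = 2.46 * 65.4 * 4.5^(1/3) = 265.6136

265.6136


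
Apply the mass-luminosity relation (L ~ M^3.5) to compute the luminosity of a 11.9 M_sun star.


L/L_sun = (M/M_sun)^3.5 = 11.9^3.5 = 5813.188

5813.188 L_sun


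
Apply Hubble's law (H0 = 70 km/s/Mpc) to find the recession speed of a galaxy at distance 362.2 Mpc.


v = H0 * d = 70 * 362.2 = 25354.0

25354.0 km/s


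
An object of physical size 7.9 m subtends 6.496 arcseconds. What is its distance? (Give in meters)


D = size / theta_rad, theta_rad = 6.496 * pi/(180*3600) = 3.149e-05, D = 250845.4386

250845.4386 m


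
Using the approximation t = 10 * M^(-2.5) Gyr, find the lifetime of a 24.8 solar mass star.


t = 10 * M^(-2.5) = 10 * 24.8^(-2.5) = 0.0033

0.0033 Gyr


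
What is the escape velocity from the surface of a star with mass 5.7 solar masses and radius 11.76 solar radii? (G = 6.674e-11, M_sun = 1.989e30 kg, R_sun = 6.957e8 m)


M = 5.7 * 1.989e30 kg = 1.13373e+31 kg; R = 11.76 * 6.957e8 m = 8.181432e+09 m. v_esc = sqrt(2GM/R) = sqrt(2 * 6.674e-11 * 1.13373e+31 / 8.181432e+09) = 430079.0184

430079.0184 m/s


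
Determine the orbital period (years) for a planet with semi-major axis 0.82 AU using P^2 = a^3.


P = a^(3/2) = 0.82^1.5 = 0.7425

0.7425 years


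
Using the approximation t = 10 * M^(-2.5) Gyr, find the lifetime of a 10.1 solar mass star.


t = 10 * M^(-2.5) = 10 * 10.1^(-2.5) = 0.0308

0.0308 Gyr


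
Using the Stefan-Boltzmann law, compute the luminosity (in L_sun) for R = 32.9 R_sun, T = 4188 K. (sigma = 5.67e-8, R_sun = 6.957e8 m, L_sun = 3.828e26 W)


R = 32.9 * 6.957e8 m = 2.288853e+10 m. L = 4*pi*R^2*sigma*T^4 = 4*pi*(2.288853e+10)^2 * 5.67e-8 * 4188^4 = 1.148300139e+29 W. L/L_sun = 1.148300139e+29 / 3.828e26 = 299.9739

299.9739 L_sun


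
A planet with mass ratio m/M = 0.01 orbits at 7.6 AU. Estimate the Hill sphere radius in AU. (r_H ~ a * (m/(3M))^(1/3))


r_H = a * (m/3M)^(1/3) = 7.6 * (0.01/3)^(1/3) = 1.1353

1.1353 AU


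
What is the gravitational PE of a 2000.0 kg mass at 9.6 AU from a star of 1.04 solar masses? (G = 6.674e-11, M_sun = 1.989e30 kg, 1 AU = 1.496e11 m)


M = 1.04 * 1.989e30 kg = 2.06856e+30 kg; r = 9.6 AU * 1.496e11 m/AU = 1.43616e+12 m. U = -GM*m/r = -(6.674e-11 * 2.06856e+30 * 2000.0) / 1.43616e+12 = -1.923e+11

-1.923e+11 J


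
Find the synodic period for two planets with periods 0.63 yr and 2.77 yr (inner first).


1/P_syn = |1/P1 - 1/P2| = |1/0.63 - 1/2.77| => P_syn = 0.8155

0.8155 years


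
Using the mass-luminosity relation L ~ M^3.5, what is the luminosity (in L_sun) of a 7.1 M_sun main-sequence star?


L/L_sun = (M/M_sun)^3.5 = 7.1^3.5 = 953.6834

953.6834 L_sun


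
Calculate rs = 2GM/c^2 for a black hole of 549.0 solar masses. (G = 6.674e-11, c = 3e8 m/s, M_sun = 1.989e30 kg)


M = 549.0 * 1.989e30 kg = 1.091961e+33 kg. rs = 2GM/c^2 = 2 * 6.674e-11 * 1.091961e+33 / (3e8)^2 = 1.619e+06

1.619e+06 m


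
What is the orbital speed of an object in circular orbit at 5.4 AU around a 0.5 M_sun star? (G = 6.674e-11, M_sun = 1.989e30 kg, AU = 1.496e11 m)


v = sqrt(GM/r) = sqrt(6.674e-11 * 9.945e+29 / 8.078e+11) = 9064.2697

9064.2697 m/s


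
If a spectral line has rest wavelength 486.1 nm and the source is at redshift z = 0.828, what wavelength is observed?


lam_obs = lam_emit * (1 + z) = 486.1 * (1 + 0.828) = 888.5908

888.5908 nm


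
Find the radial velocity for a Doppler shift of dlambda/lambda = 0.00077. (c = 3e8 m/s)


v = (dlambda/lambda) * c = 0.00077 * 3e8 = 231000.0

231000.0 m/s


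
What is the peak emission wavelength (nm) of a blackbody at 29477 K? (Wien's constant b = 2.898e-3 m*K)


lam_max = b / T = 2.898e-3 / 29477 = 9.831e-08 m = 98.3139 nm

98.3139 nm


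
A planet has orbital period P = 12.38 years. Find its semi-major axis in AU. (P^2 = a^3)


a = P^(2/3) = 12.38^(2/3) = 5.3516

5.3516 AU


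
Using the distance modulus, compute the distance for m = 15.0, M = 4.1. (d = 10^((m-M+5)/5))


d = 10^((m - M + 5)/5) = 10^((15.0 - 4.1 + 5)/5) = 1513.5612

1513.5612 pc


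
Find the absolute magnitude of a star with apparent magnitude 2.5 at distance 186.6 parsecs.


M = m - 5*log10(d) + 5 = 2.5 - 5*log10(186.6) + 5 = -3.8546

-3.8546


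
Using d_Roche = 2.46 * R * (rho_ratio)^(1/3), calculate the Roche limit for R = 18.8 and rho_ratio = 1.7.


d_Roche = 2.46 * 18.8 * 1.7^(1/3) = 55.1962

55.1962


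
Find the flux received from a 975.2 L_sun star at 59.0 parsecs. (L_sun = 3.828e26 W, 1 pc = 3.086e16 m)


F = L / (4*pi*d^2) = 3.733e+29 / (4*pi*(1.821e+18)^2) = 8.961e-09

8.961e-09 W/m^2


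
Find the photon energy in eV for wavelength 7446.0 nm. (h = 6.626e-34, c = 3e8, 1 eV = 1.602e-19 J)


E = hc/lambda = 6.626e-34 * 3e8 / 7.446e-06 = 2.670e-20 J = 0.1666 eV

0.1666 eV


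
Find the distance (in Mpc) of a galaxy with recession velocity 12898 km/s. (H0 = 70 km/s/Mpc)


d = v / H0 = 12898 / 70 = 184.2571

184.2571 Mpc


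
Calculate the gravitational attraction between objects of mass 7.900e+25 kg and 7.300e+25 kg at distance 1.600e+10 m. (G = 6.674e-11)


F = G*m1*m2/r^2 = 6.674e-11 * 7.900e+25 * 7.300e+25 / (1.600e+10)^2 = 6.674e-11 * 5.767e+51 / 2.560e+20 = 1.503e+21

1.503e+21 N


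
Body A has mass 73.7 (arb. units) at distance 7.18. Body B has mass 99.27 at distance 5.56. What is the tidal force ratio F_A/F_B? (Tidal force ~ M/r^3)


Ratio = (M1/r1^3) / (M2/r2^3) = (73.7/7.18^3) / (99.27/5.56^3) = 0.3447

0.3447


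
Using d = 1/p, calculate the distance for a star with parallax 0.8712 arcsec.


d = 1/p = 1/0.8712 = 1.1478

1.1478 pc


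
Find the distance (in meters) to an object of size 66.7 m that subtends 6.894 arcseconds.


D = size / theta_rad, theta_rad = 6.894 * pi/(180*3600) = 3.342e-05, D = 1.996e+06

1.996e+06 m


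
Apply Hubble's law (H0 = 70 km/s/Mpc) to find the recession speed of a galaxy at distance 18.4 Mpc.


v = H0 * d = 70 * 18.4 = 1288.0

1288.0 km/s


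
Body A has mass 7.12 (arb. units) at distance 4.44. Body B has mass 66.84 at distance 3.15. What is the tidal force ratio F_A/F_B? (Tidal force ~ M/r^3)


Ratio = (M1/r1^3) / (M2/r2^3) = (7.12/4.44^3) / (66.84/3.15^3) = 0.038

0.038


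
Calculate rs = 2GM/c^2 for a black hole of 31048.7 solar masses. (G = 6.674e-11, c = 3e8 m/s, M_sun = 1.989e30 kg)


M = 31048.7 * 1.989e30 kg = 6.17558643e+34 kg. rs = 2GM/c^2 = 2 * 6.674e-11 * 6.17558643e+34 / (3e8)^2 = 9.159e+07

9.159e+07 m


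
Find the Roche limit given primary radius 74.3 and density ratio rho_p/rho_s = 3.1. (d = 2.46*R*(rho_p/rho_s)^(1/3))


d_Roche = 2.46 * 74.3 * 3.1^(1/3) = 266.5086

266.5086


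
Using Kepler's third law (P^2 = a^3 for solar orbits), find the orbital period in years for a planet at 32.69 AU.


P = a^(3/2) = 32.69^1.5 = 186.9056

186.9056 years


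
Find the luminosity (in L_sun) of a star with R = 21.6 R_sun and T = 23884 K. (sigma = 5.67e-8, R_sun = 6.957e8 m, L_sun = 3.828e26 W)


R = 21.6 * 6.957e8 m = 1.502712e+10 m. L = 4*pi*R^2*sigma*T^4 = 4*pi*(1.502712e+10)^2 * 5.67e-8 * 23884^4 = 5.235675021e+31 W. L/L_sun = 5.235675021e+31 / 3.828e26 = 136773.1197

136773.1197 L_sun


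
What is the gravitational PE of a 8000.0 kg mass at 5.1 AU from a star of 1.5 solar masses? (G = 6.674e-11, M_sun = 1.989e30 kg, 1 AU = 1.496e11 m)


M = 1.5 * 1.989e30 kg = 2.9835e+30 kg; r = 5.1 AU * 1.496e11 m/AU = 7.6296e+11 m. U = -GM*m/r = -(6.674e-11 * 2.9835e+30 * 8000.0) / 7.6296e+11 = -2.088e+12

-2.088e+12 J


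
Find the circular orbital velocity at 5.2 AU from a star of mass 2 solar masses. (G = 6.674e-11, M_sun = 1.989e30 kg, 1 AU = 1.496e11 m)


v = sqrt(GM/r) = sqrt(6.674e-11 * 3.978e+30 / 7.779e+11) = 18473.8759

18473.8759 m/s


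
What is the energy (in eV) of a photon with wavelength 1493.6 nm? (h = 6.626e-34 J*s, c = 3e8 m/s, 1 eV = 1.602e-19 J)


E = hc/lambda = 6.626e-34 * 3e8 / 1.494e-06 = 1.331e-19 J = 0.8308 eV

0.8308 eV
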